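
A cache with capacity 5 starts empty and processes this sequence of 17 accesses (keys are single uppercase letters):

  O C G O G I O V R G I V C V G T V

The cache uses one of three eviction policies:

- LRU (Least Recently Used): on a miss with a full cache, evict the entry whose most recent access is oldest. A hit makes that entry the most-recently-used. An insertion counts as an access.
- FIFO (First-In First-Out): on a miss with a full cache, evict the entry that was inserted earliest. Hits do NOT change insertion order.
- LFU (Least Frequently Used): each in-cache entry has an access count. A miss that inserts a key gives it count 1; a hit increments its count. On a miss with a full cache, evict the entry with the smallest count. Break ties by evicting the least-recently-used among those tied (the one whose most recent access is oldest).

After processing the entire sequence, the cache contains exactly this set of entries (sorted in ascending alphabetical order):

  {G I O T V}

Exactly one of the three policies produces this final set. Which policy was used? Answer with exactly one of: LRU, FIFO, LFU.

Answer: LFU

Derivation:
Simulating under each policy and comparing final sets:
  LRU: final set = {C G I T V} -> differs
  FIFO: final set = {G I R T V} -> differs
  LFU: final set = {G I O T V} -> MATCHES target
Only LFU produces the target set.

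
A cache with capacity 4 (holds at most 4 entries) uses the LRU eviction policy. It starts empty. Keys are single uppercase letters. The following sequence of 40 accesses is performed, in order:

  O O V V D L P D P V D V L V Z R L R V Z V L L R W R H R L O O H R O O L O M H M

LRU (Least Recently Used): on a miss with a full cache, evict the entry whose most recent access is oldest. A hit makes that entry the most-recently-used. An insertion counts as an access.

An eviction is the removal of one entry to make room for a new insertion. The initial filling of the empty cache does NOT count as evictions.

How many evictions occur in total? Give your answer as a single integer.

LRU simulation (capacity=4):
  1. access O: MISS. Cache (LRU->MRU): [O]
  2. access O: HIT. Cache (LRU->MRU): [O]
  3. access V: MISS. Cache (LRU->MRU): [O V]
  4. access V: HIT. Cache (LRU->MRU): [O V]
  5. access D: MISS. Cache (LRU->MRU): [O V D]
  6. access L: MISS. Cache (LRU->MRU): [O V D L]
  7. access P: MISS, evict O. Cache (LRU->MRU): [V D L P]
  8. access D: HIT. Cache (LRU->MRU): [V L P D]
  9. access P: HIT. Cache (LRU->MRU): [V L D P]
  10. access V: HIT. Cache (LRU->MRU): [L D P V]
  11. access D: HIT. Cache (LRU->MRU): [L P V D]
  12. access V: HIT. Cache (LRU->MRU): [L P D V]
  13. access L: HIT. Cache (LRU->MRU): [P D V L]
  14. access V: HIT. Cache (LRU->MRU): [P D L V]
  15. access Z: MISS, evict P. Cache (LRU->MRU): [D L V Z]
  16. access R: MISS, evict D. Cache (LRU->MRU): [L V Z R]
  17. access L: HIT. Cache (LRU->MRU): [V Z R L]
  18. access R: HIT. Cache (LRU->MRU): [V Z L R]
  19. access V: HIT. Cache (LRU->MRU): [Z L R V]
  20. access Z: HIT. Cache (LRU->MRU): [L R V Z]
  21. access V: HIT. Cache (LRU->MRU): [L R Z V]
  22. access L: HIT. Cache (LRU->MRU): [R Z V L]
  23. access L: HIT. Cache (LRU->MRU): [R Z V L]
  24. access R: HIT. Cache (LRU->MRU): [Z V L R]
  25. access W: MISS, evict Z. Cache (LRU->MRU): [V L R W]
  26. access R: HIT. Cache (LRU->MRU): [V L W R]
  27. access H: MISS, evict V. Cache (LRU->MRU): [L W R H]
  28. access R: HIT. Cache (LRU->MRU): [L W H R]
  29. access L: HIT. Cache (LRU->MRU): [W H R L]
  30. access O: MISS, evict W. Cache (LRU->MRU): [H R L O]
  31. access O: HIT. Cache (LRU->MRU): [H R L O]
  32. access H: HIT. Cache (LRU->MRU): [R L O H]
  33. access R: HIT. Cache (LRU->MRU): [L O H R]
  34. access O: HIT. Cache (LRU->MRU): [L H R O]
  35. access O: HIT. Cache (LRU->MRU): [L H R O]
  36. access L: HIT. Cache (LRU->MRU): [H R O L]
  37. access O: HIT. Cache (LRU->MRU): [H R L O]
  38. access M: MISS, evict H. Cache (LRU->MRU): [R L O M]
  39. access H: MISS, evict R. Cache (LRU->MRU): [L O M H]
  40. access M: HIT. Cache (LRU->MRU): [L O H M]
Total: 28 hits, 12 misses, 8 evictions

Answer: 8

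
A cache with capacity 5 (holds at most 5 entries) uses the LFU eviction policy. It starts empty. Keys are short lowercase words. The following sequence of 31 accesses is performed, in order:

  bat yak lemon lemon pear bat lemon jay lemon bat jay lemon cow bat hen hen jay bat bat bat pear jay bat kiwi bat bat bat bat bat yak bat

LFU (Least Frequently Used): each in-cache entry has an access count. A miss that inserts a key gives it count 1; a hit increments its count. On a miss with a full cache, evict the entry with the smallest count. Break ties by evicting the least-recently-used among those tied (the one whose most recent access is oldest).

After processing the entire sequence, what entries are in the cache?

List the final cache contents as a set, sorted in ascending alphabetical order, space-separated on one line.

Answer: bat hen jay lemon yak

Derivation:
LFU simulation (capacity=5):
  1. access bat: MISS. Cache: [bat(c=1)]
  2. access yak: MISS. Cache: [bat(c=1) yak(c=1)]
  3. access lemon: MISS. Cache: [bat(c=1) yak(c=1) lemon(c=1)]
  4. access lemon: HIT, count now 2. Cache: [bat(c=1) yak(c=1) lemon(c=2)]
  5. access pear: MISS. Cache: [bat(c=1) yak(c=1) pear(c=1) lemon(c=2)]
  6. access bat: HIT, count now 2. Cache: [yak(c=1) pear(c=1) lemon(c=2) bat(c=2)]
  7. access lemon: HIT, count now 3. Cache: [yak(c=1) pear(c=1) bat(c=2) lemon(c=3)]
  8. access jay: MISS. Cache: [yak(c=1) pear(c=1) jay(c=1) bat(c=2) lemon(c=3)]
  9. access lemon: HIT, count now 4. Cache: [yak(c=1) pear(c=1) jay(c=1) bat(c=2) lemon(c=4)]
  10. access bat: HIT, count now 3. Cache: [yak(c=1) pear(c=1) jay(c=1) bat(c=3) lemon(c=4)]
  11. access jay: HIT, count now 2. Cache: [yak(c=1) pear(c=1) jay(c=2) bat(c=3) lemon(c=4)]
  12. access lemon: HIT, count now 5. Cache: [yak(c=1) pear(c=1) jay(c=2) bat(c=3) lemon(c=5)]
  13. access cow: MISS, evict yak(c=1). Cache: [pear(c=1) cow(c=1) jay(c=2) bat(c=3) lemon(c=5)]
  14. access bat: HIT, count now 4. Cache: [pear(c=1) cow(c=1) jay(c=2) bat(c=4) lemon(c=5)]
  15. access hen: MISS, evict pear(c=1). Cache: [cow(c=1) hen(c=1) jay(c=2) bat(c=4) lemon(c=5)]
  16. access hen: HIT, count now 2. Cache: [cow(c=1) jay(c=2) hen(c=2) bat(c=4) lemon(c=5)]
  17. access jay: HIT, count now 3. Cache: [cow(c=1) hen(c=2) jay(c=3) bat(c=4) lemon(c=5)]
  18. access bat: HIT, count now 5. Cache: [cow(c=1) hen(c=2) jay(c=3) lemon(c=5) bat(c=5)]
  19. access bat: HIT, count now 6. Cache: [cow(c=1) hen(c=2) jay(c=3) lemon(c=5) bat(c=6)]
  20. access bat: HIT, count now 7. Cache: [cow(c=1) hen(c=2) jay(c=3) lemon(c=5) bat(c=7)]
  21. access pear: MISS, evict cow(c=1). Cache: [pear(c=1) hen(c=2) jay(c=3) lemon(c=5) bat(c=7)]
  22. access jay: HIT, count now 4. Cache: [pear(c=1) hen(c=2) jay(c=4) lemon(c=5) bat(c=7)]
  23. access bat: HIT, count now 8. Cache: [pear(c=1) hen(c=2) jay(c=4) lemon(c=5) bat(c=8)]
  24. access kiwi: MISS, evict pear(c=1). Cache: [kiwi(c=1) hen(c=2) jay(c=4) lemon(c=5) bat(c=8)]
  25. access bat: HIT, count now 9. Cache: [kiwi(c=1) hen(c=2) jay(c=4) lemon(c=5) bat(c=9)]
  26. access bat: HIT, count now 10. Cache: [kiwi(c=1) hen(c=2) jay(c=4) lemon(c=5) bat(c=10)]
  27. access bat: HIT, count now 11. Cache: [kiwi(c=1) hen(c=2) jay(c=4) lemon(c=5) bat(c=11)]
  28. access bat: HIT, count now 12. Cache: [kiwi(c=1) hen(c=2) jay(c=4) lemon(c=5) bat(c=12)]
  29. access bat: HIT, count now 13. Cache: [kiwi(c=1) hen(c=2) jay(c=4) lemon(c=5) bat(c=13)]
  30. access yak: MISS, evict kiwi(c=1). Cache: [yak(c=1) hen(c=2) jay(c=4) lemon(c=5) bat(c=13)]
  31. access bat: HIT, count now 14. Cache: [yak(c=1) hen(c=2) jay(c=4) lemon(c=5) bat(c=14)]
Total: 21 hits, 10 misses, 5 evictions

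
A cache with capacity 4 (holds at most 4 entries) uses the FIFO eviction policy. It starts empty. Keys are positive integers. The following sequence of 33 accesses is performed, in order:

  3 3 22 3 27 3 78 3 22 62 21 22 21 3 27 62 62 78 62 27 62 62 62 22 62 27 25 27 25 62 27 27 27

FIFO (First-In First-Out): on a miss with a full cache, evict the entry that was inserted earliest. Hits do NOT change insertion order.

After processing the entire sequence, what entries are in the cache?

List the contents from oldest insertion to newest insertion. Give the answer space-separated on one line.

FIFO simulation (capacity=4):
  1. access 3: MISS. Cache (old->new): [3]
  2. access 3: HIT. Cache (old->new): [3]
  3. access 22: MISS. Cache (old->new): [3 22]
  4. access 3: HIT. Cache (old->new): [3 22]
  5. access 27: MISS. Cache (old->new): [3 22 27]
  6. access 3: HIT. Cache (old->new): [3 22 27]
  7. access 78: MISS. Cache (old->new): [3 22 27 78]
  8. access 3: HIT. Cache (old->new): [3 22 27 78]
  9. access 22: HIT. Cache (old->new): [3 22 27 78]
  10. access 62: MISS, evict 3. Cache (old->new): [22 27 78 62]
  11. access 21: MISS, evict 22. Cache (old->new): [27 78 62 21]
  12. access 22: MISS, evict 27. Cache (old->new): [78 62 21 22]
  13. access 21: HIT. Cache (old->new): [78 62 21 22]
  14. access 3: MISS, evict 78. Cache (old->new): [62 21 22 3]
  15. access 27: MISS, evict 62. Cache (old->new): [21 22 3 27]
  16. access 62: MISS, evict 21. Cache (old->new): [22 3 27 62]
  17. access 62: HIT. Cache (old->new): [22 3 27 62]
  18. access 78: MISS, evict 22. Cache (old->new): [3 27 62 78]
  19. access 62: HIT. Cache (old->new): [3 27 62 78]
  20. access 27: HIT. Cache (old->new): [3 27 62 78]
  21. access 62: HIT. Cache (old->new): [3 27 62 78]
  22. access 62: HIT. Cache (old->new): [3 27 62 78]
  23. access 62: HIT. Cache (old->new): [3 27 62 78]
  24. access 22: MISS, evict 3. Cache (old->new): [27 62 78 22]
  25. access 62: HIT. Cache (old->new): [27 62 78 22]
  26. access 27: HIT. Cache (old->new): [27 62 78 22]
  27. access 25: MISS, evict 27. Cache (old->new): [62 78 22 25]
  28. access 27: MISS, evict 62. Cache (old->new): [78 22 25 27]
  29. access 25: HIT. Cache (old->new): [78 22 25 27]
  30. access 62: MISS, evict 78. Cache (old->new): [22 25 27 62]
  31. access 27: HIT. Cache (old->new): [22 25 27 62]
  32. access 27: HIT. Cache (old->new): [22 25 27 62]
  33. access 27: HIT. Cache (old->new): [22 25 27 62]
Total: 18 hits, 15 misses, 11 evictions

Answer: 22 25 27 62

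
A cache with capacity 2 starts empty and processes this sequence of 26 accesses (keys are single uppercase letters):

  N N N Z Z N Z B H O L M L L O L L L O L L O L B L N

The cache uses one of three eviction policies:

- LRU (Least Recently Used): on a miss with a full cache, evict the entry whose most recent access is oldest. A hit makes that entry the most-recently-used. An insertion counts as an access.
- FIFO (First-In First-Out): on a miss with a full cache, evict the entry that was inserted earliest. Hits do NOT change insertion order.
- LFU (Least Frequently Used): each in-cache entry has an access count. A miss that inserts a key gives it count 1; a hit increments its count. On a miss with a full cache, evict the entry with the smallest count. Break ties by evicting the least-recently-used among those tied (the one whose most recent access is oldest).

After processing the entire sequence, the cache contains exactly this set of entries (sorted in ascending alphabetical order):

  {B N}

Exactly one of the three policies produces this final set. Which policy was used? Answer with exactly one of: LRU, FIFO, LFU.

Answer: FIFO

Derivation:
Simulating under each policy and comparing final sets:
  LRU: final set = {L N} -> differs
  FIFO: final set = {B N} -> MATCHES target
  LFU: final set = {L N} -> differs
Only FIFO produces the target set.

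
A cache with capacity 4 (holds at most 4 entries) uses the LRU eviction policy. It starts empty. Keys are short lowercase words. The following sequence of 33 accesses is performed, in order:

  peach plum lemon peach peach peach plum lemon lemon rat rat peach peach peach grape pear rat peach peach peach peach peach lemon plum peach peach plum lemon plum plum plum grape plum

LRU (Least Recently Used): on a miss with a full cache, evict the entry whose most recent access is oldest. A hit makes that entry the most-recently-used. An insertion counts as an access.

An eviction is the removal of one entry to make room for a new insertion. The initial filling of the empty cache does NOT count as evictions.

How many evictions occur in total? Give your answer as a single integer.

Answer: 5

Derivation:
LRU simulation (capacity=4):
  1. access peach: MISS. Cache (LRU->MRU): [peach]
  2. access plum: MISS. Cache (LRU->MRU): [peach plum]
  3. access lemon: MISS. Cache (LRU->MRU): [peach plum lemon]
  4. access peach: HIT. Cache (LRU->MRU): [plum lemon peach]
  5. access peach: HIT. Cache (LRU->MRU): [plum lemon peach]
  6. access peach: HIT. Cache (LRU->MRU): [plum lemon peach]
  7. access plum: HIT. Cache (LRU->MRU): [lemon peach plum]
  8. access lemon: HIT. Cache (LRU->MRU): [peach plum lemon]
  9. access lemon: HIT. Cache (LRU->MRU): [peach plum lemon]
  10. access rat: MISS. Cache (LRU->MRU): [peach plum lemon rat]
  11. access rat: HIT. Cache (LRU->MRU): [peach plum lemon rat]
  12. access peach: HIT. Cache (LRU->MRU): [plum lemon rat peach]
  13. access peach: HIT. Cache (LRU->MRU): [plum lemon rat peach]
  14. access peach: HIT. Cache (LRU->MRU): [plum lemon rat peach]
  15. access grape: MISS, evict plum. Cache (LRU->MRU): [lemon rat peach grape]
  16. access pear: MISS, evict lemon. Cache (LRU->MRU): [rat peach grape pear]
  17. access rat: HIT. Cache (LRU->MRU): [peach grape pear rat]
  18. access peach: HIT. Cache (LRU->MRU): [grape pear rat peach]
  19. access peach: HIT. Cache (LRU->MRU): [grape pear rat peach]
  20. access peach: HIT. Cache (LRU->MRU): [grape pear rat peach]
  21. access peach: HIT. Cache (LRU->MRU): [grape pear rat peach]
  22. access peach: HIT. Cache (LRU->MRU): [grape pear rat peach]
  23. access lemon: MISS, evict grape. Cache (LRU->MRU): [pear rat peach lemon]
  24. access plum: MISS, evict pear. Cache (LRU->MRU): [rat peach lemon plum]
  25. access peach: HIT. Cache (LRU->MRU): [rat lemon plum peach]
  26. access peach: HIT. Cache (LRU->MRU): [rat lemon plum peach]
  27. access plum: HIT. Cache (LRU->MRU): [rat lemon peach plum]
  28. access lemon: HIT. Cache (LRU->MRU): [rat peach plum lemon]
  29. access plum: HIT. Cache (LRU->MRU): [rat peach lemon plum]
  30. access plum: HIT. Cache (LRU->MRU): [rat peach lemon plum]
  31. access plum: HIT. Cache (LRU->MRU): [rat peach lemon plum]
  32. access grape: MISS, evict rat. Cache (LRU->MRU): [peach lemon plum grape]
  33. access plum: HIT. Cache (LRU->MRU): [peach lemon grape plum]
Total: 24 hits, 9 misses, 5 evictions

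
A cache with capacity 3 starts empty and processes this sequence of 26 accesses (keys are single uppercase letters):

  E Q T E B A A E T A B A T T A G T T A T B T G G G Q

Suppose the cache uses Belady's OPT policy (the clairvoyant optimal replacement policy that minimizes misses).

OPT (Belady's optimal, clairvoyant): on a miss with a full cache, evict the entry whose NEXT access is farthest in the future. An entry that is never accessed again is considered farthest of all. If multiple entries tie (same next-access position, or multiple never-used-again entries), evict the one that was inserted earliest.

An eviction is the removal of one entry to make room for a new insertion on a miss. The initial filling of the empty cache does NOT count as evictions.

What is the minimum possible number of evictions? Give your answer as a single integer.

OPT (Belady) simulation (capacity=3):
  1. access E: MISS. Cache: [E]
  2. access Q: MISS. Cache: [E Q]
  3. access T: MISS. Cache: [E Q T]
  4. access E: HIT. Next use of E: step 8. Cache: [E Q T]
  5. access B: MISS, evict Q (next use: step 26). Cache: [E T B]
  6. access A: MISS, evict B (next use: step 11). Cache: [E T A]
  7. access A: HIT. Next use of A: step 10. Cache: [E T A]
  8. access E: HIT. Next use of E: never. Cache: [E T A]
  9. access T: HIT. Next use of T: step 13. Cache: [E T A]
  10. access A: HIT. Next use of A: step 12. Cache: [E T A]
  11. access B: MISS, evict E (next use: never). Cache: [T A B]
  12. access A: HIT. Next use of A: step 15. Cache: [T A B]
  13. access T: HIT. Next use of T: step 14. Cache: [T A B]
  14. access T: HIT. Next use of T: step 17. Cache: [T A B]
  15. access A: HIT. Next use of A: step 19. Cache: [T A B]
  16. access G: MISS, evict B (next use: step 21). Cache: [T A G]
  17. access T: HIT. Next use of T: step 18. Cache: [T A G]
  18. access T: HIT. Next use of T: step 20. Cache: [T A G]
  19. access A: HIT. Next use of A: never. Cache: [T A G]
  20. access T: HIT. Next use of T: step 22. Cache: [T A G]
  21. access B: MISS, evict A (next use: never). Cache: [T G B]
  22. access T: HIT. Next use of T: never. Cache: [T G B]
  23. access G: HIT. Next use of G: step 24. Cache: [T G B]
  24. access G: HIT. Next use of G: step 25. Cache: [T G B]
  25. access G: HIT. Next use of G: never. Cache: [T G B]
  26. access Q: MISS, evict T (next use: never). Cache: [G B Q]
Total: 17 hits, 9 misses, 6 evictions

Answer: 6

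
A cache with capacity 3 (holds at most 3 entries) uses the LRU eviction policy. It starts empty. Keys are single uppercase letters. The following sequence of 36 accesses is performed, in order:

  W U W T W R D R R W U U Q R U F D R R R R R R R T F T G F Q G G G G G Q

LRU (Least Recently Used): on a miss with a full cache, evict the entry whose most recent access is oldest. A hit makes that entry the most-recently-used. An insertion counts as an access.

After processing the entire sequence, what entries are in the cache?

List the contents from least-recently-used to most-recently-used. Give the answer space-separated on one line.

LRU simulation (capacity=3):
  1. access W: MISS. Cache (LRU->MRU): [W]
  2. access U: MISS. Cache (LRU->MRU): [W U]
  3. access W: HIT. Cache (LRU->MRU): [U W]
  4. access T: MISS. Cache (LRU->MRU): [U W T]
  5. access W: HIT. Cache (LRU->MRU): [U T W]
  6. access R: MISS, evict U. Cache (LRU->MRU): [T W R]
  7. access D: MISS, evict T. Cache (LRU->MRU): [W R D]
  8. access R: HIT. Cache (LRU->MRU): [W D R]
  9. access R: HIT. Cache (LRU->MRU): [W D R]
  10. access W: HIT. Cache (LRU->MRU): [D R W]
  11. access U: MISS, evict D. Cache (LRU->MRU): [R W U]
  12. access U: HIT. Cache (LRU->MRU): [R W U]
  13. access Q: MISS, evict R. Cache (LRU->MRU): [W U Q]
  14. access R: MISS, evict W. Cache (LRU->MRU): [U Q R]
  15. access U: HIT. Cache (LRU->MRU): [Q R U]
  16. access F: MISS, evict Q. Cache (LRU->MRU): [R U F]
  17. access D: MISS, evict R. Cache (LRU->MRU): [U F D]
  18. access R: MISS, evict U. Cache (LRU->MRU): [F D R]
  19. access R: HIT. Cache (LRU->MRU): [F D R]
  20. access R: HIT. Cache (LRU->MRU): [F D R]
  21. access R: HIT. Cache (LRU->MRU): [F D R]
  22. access R: HIT. Cache (LRU->MRU): [F D R]
  23. access R: HIT. Cache (LRU->MRU): [F D R]
  24. access R: HIT. Cache (LRU->MRU): [F D R]
  25. access T: MISS, evict F. Cache (LRU->MRU): [D R T]
  26. access F: MISS, evict D. Cache (LRU->MRU): [R T F]
  27. access T: HIT. Cache (LRU->MRU): [R F T]
  28. access G: MISS, evict R. Cache (LRU->MRU): [F T G]
  29. access F: HIT. Cache (LRU->MRU): [T G F]
  30. access Q: MISS, evict T. Cache (LRU->MRU): [G F Q]
  31. access G: HIT. Cache (LRU->MRU): [F Q G]
  32. access G: HIT. Cache (LRU->MRU): [F Q G]
  33. access G: HIT. Cache (LRU->MRU): [F Q G]
  34. access G: HIT. Cache (LRU->MRU): [F Q G]
  35. access G: HIT. Cache (LRU->MRU): [F Q G]
  36. access Q: HIT. Cache (LRU->MRU): [F G Q]
Total: 21 hits, 15 misses, 12 evictions

Answer: F G Q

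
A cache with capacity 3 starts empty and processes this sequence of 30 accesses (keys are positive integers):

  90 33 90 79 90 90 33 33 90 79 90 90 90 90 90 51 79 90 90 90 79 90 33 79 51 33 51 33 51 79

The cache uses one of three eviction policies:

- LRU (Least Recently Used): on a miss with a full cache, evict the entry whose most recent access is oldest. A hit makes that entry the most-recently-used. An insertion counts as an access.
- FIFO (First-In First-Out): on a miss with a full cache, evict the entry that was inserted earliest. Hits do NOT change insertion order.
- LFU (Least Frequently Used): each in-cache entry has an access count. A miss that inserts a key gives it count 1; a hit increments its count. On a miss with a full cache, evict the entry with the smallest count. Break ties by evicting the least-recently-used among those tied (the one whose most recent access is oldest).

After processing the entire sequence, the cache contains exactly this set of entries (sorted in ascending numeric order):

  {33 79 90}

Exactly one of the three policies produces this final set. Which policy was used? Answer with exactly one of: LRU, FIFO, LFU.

Simulating under each policy and comparing final sets:
  LRU: final set = {33 51 79} -> differs
  FIFO: final set = {33 51 79} -> differs
  LFU: final set = {33 79 90} -> MATCHES target
Only LFU produces the target set.

Answer: LFU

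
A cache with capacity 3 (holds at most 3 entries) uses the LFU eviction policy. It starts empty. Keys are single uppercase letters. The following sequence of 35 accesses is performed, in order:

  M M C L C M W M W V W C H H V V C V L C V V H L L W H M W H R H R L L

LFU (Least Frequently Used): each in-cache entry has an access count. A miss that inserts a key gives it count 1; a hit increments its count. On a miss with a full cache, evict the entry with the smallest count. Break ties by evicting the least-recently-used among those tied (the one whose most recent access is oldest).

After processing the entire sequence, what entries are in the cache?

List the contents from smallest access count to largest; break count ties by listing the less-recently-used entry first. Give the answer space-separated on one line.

LFU simulation (capacity=3):
  1. access M: MISS. Cache: [M(c=1)]
  2. access M: HIT, count now 2. Cache: [M(c=2)]
  3. access C: MISS. Cache: [C(c=1) M(c=2)]
  4. access L: MISS. Cache: [C(c=1) L(c=1) M(c=2)]
  5. access C: HIT, count now 2. Cache: [L(c=1) M(c=2) C(c=2)]
  6. access M: HIT, count now 3. Cache: [L(c=1) C(c=2) M(c=3)]
  7. access W: MISS, evict L(c=1). Cache: [W(c=1) C(c=2) M(c=3)]
  8. access M: HIT, count now 4. Cache: [W(c=1) C(c=2) M(c=4)]
  9. access W: HIT, count now 2. Cache: [C(c=2) W(c=2) M(c=4)]
  10. access V: MISS, evict C(c=2). Cache: [V(c=1) W(c=2) M(c=4)]
  11. access W: HIT, count now 3. Cache: [V(c=1) W(c=3) M(c=4)]
  12. access C: MISS, evict V(c=1). Cache: [C(c=1) W(c=3) M(c=4)]
  13. access H: MISS, evict C(c=1). Cache: [H(c=1) W(c=3) M(c=4)]
  14. access H: HIT, count now 2. Cache: [H(c=2) W(c=3) M(c=4)]
  15. access V: MISS, evict H(c=2). Cache: [V(c=1) W(c=3) M(c=4)]
  16. access V: HIT, count now 2. Cache: [V(c=2) W(c=3) M(c=4)]
  17. access C: MISS, evict V(c=2). Cache: [C(c=1) W(c=3) M(c=4)]
  18. access V: MISS, evict C(c=1). Cache: [V(c=1) W(c=3) M(c=4)]
  19. access L: MISS, evict V(c=1). Cache: [L(c=1) W(c=3) M(c=4)]
  20. access C: MISS, evict L(c=1). Cache: [C(c=1) W(c=3) M(c=4)]
  21. access V: MISS, evict C(c=1). Cache: [V(c=1) W(c=3) M(c=4)]
  22. access V: HIT, count now 2. Cache: [V(c=2) W(c=3) M(c=4)]
  23. access H: MISS, evict V(c=2). Cache: [H(c=1) W(c=3) M(c=4)]
  24. access L: MISS, evict H(c=1). Cache: [L(c=1) W(c=3) M(c=4)]
  25. access L: HIT, count now 2. Cache: [L(c=2) W(c=3) M(c=4)]
  26. access W: HIT, count now 4. Cache: [L(c=2) M(c=4) W(c=4)]
  27. access H: MISS, evict L(c=2). Cache: [H(c=1) M(c=4) W(c=4)]
  28. access M: HIT, count now 5. Cache: [H(c=1) W(c=4) M(c=5)]
  29. access W: HIT, count now 5. Cache: [H(c=1) M(c=5) W(c=5)]
  30. access H: HIT, count now 2. Cache: [H(c=2) M(c=5) W(c=5)]
  31. access R: MISS, evict H(c=2). Cache: [R(c=1) M(c=5) W(c=5)]
  32. access H: MISS, evict R(c=1). Cache: [H(c=1) M(c=5) W(c=5)]
  33. access R: MISS, evict H(c=1). Cache: [R(c=1) M(c=5) W(c=5)]
  34. access L: MISS, evict R(c=1). Cache: [L(c=1) M(c=5) W(c=5)]
  35. access L: HIT, count now 2. Cache: [L(c=2) M(c=5) W(c=5)]
Total: 15 hits, 20 misses, 17 evictions

Answer: L M W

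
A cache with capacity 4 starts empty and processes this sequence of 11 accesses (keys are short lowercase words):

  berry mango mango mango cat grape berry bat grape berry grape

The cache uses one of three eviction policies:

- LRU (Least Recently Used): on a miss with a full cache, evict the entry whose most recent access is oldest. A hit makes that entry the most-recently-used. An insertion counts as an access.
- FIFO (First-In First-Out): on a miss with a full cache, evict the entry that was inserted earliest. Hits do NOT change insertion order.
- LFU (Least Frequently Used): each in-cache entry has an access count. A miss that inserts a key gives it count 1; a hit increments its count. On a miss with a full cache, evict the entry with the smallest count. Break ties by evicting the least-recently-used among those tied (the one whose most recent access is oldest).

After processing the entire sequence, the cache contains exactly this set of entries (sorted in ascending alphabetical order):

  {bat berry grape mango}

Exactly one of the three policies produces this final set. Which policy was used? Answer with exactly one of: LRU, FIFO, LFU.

Simulating under each policy and comparing final sets:
  LRU: final set = {bat berry cat grape} -> differs
  FIFO: final set = {bat berry cat grape} -> differs
  LFU: final set = {bat berry grape mango} -> MATCHES target
Only LFU produces the target set.

Answer: LFU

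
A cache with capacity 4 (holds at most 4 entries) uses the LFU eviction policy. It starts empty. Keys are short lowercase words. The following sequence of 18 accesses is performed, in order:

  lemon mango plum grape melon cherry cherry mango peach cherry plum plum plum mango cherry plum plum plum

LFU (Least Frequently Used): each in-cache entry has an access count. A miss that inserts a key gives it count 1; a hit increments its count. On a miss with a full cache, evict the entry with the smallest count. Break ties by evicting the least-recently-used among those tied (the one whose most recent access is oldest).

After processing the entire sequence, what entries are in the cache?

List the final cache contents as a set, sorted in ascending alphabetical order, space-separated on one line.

LFU simulation (capacity=4):
  1. access lemon: MISS. Cache: [lemon(c=1)]
  2. access mango: MISS. Cache: [lemon(c=1) mango(c=1)]
  3. access plum: MISS. Cache: [lemon(c=1) mango(c=1) plum(c=1)]
  4. access grape: MISS. Cache: [lemon(c=1) mango(c=1) plum(c=1) grape(c=1)]
  5. access melon: MISS, evict lemon(c=1). Cache: [mango(c=1) plum(c=1) grape(c=1) melon(c=1)]
  6. access cherry: MISS, evict mango(c=1). Cache: [plum(c=1) grape(c=1) melon(c=1) cherry(c=1)]
  7. access cherry: HIT, count now 2. Cache: [plum(c=1) grape(c=1) melon(c=1) cherry(c=2)]
  8. access mango: MISS, evict plum(c=1). Cache: [grape(c=1) melon(c=1) mango(c=1) cherry(c=2)]
  9. access peach: MISS, evict grape(c=1). Cache: [melon(c=1) mango(c=1) peach(c=1) cherry(c=2)]
  10. access cherry: HIT, count now 3. Cache: [melon(c=1) mango(c=1) peach(c=1) cherry(c=3)]
  11. access plum: MISS, evict melon(c=1). Cache: [mango(c=1) peach(c=1) plum(c=1) cherry(c=3)]
  12. access plum: HIT, count now 2. Cache: [mango(c=1) peach(c=1) plum(c=2) cherry(c=3)]
  13. access plum: HIT, count now 3. Cache: [mango(c=1) peach(c=1) cherry(c=3) plum(c=3)]
  14. access mango: HIT, count now 2. Cache: [peach(c=1) mango(c=2) cherry(c=3) plum(c=3)]
  15. access cherry: HIT, count now 4. Cache: [peach(c=1) mango(c=2) plum(c=3) cherry(c=4)]
  16. access plum: HIT, count now 4. Cache: [peach(c=1) mango(c=2) cherry(c=4) plum(c=4)]
  17. access plum: HIT, count now 5. Cache: [peach(c=1) mango(c=2) cherry(c=4) plum(c=5)]
  18. access plum: HIT, count now 6. Cache: [peach(c=1) mango(c=2) cherry(c=4) plum(c=6)]
Total: 9 hits, 9 misses, 5 evictions

Answer: cherry mango peach plum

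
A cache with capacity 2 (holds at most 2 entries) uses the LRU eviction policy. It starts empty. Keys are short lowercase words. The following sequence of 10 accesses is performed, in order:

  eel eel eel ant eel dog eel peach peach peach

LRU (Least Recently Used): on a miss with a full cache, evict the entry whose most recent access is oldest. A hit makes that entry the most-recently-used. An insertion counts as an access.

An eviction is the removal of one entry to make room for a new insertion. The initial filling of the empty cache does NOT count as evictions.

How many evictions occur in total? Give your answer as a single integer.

Answer: 2

Derivation:
LRU simulation (capacity=2):
  1. access eel: MISS. Cache (LRU->MRU): [eel]
  2. access eel: HIT. Cache (LRU->MRU): [eel]
  3. access eel: HIT. Cache (LRU->MRU): [eel]
  4. access ant: MISS. Cache (LRU->MRU): [eel ant]
  5. access eel: HIT. Cache (LRU->MRU): [ant eel]
  6. access dog: MISS, evict ant. Cache (LRU->MRU): [eel dog]
  7. access eel: HIT. Cache (LRU->MRU): [dog eel]
  8. access peach: MISS, evict dog. Cache (LRU->MRU): [eel peach]
  9. access peach: HIT. Cache (LRU->MRU): [eel peach]
  10. access peach: HIT. Cache (LRU->MRU): [eel peach]
Total: 6 hits, 4 misses, 2 evictions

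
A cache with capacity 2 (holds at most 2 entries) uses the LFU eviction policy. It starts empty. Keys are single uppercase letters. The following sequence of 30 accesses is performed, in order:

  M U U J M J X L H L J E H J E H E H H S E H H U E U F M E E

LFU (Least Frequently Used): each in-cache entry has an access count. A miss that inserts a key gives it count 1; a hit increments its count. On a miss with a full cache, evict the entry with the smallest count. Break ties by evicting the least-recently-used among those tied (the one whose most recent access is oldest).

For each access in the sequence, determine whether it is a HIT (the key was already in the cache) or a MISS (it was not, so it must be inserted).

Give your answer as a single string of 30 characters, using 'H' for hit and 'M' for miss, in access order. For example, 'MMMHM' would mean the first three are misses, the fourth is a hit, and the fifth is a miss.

Answer: MMHMMMMMMMMMMMMMMMHMMHHMMMMMMH

Derivation:
LFU simulation (capacity=2):
  1. access M: MISS. Cache: [M(c=1)]
  2. access U: MISS. Cache: [M(c=1) U(c=1)]
  3. access U: HIT, count now 2. Cache: [M(c=1) U(c=2)]
  4. access J: MISS, evict M(c=1). Cache: [J(c=1) U(c=2)]
  5. access M: MISS, evict J(c=1). Cache: [M(c=1) U(c=2)]
  6. access J: MISS, evict M(c=1). Cache: [J(c=1) U(c=2)]
  7. access X: MISS, evict J(c=1). Cache: [X(c=1) U(c=2)]
  8. access L: MISS, evict X(c=1). Cache: [L(c=1) U(c=2)]
  9. access H: MISS, evict L(c=1). Cache: [H(c=1) U(c=2)]
  10. access L: MISS, evict H(c=1). Cache: [L(c=1) U(c=2)]
  11. access J: MISS, evict L(c=1). Cache: [J(c=1) U(c=2)]
  12. access E: MISS, evict J(c=1). Cache: [E(c=1) U(c=2)]
  13. access H: MISS, evict E(c=1). Cache: [H(c=1) U(c=2)]
  14. access J: MISS, evict H(c=1). Cache: [J(c=1) U(c=2)]
  15. access E: MISS, evict J(c=1). Cache: [E(c=1) U(c=2)]
  16. access H: MISS, evict E(c=1). Cache: [H(c=1) U(c=2)]
  17. access E: MISS, evict H(c=1). Cache: [E(c=1) U(c=2)]
  18. access H: MISS, evict E(c=1). Cache: [H(c=1) U(c=2)]
  19. access H: HIT, count now 2. Cache: [U(c=2) H(c=2)]
  20. access S: MISS, evict U(c=2). Cache: [S(c=1) H(c=2)]
  21. access E: MISS, evict S(c=1). Cache: [E(c=1) H(c=2)]
  22. access H: HIT, count now 3. Cache: [E(c=1) H(c=3)]
  23. access H: HIT, count now 4. Cache: [E(c=1) H(c=4)]
  24. access U: MISS, evict E(c=1). Cache: [U(c=1) H(c=4)]
  25. access E: MISS, evict U(c=1). Cache: [E(c=1) H(c=4)]
  26. access U: MISS, evict E(c=1). Cache: [U(c=1) H(c=4)]
  27. access F: MISS, evict U(c=1). Cache: [F(c=1) H(c=4)]
  28. access M: MISS, evict F(c=1). Cache: [M(c=1) H(c=4)]
  29. access E: MISS, evict M(c=1). Cache: [E(c=1) H(c=4)]
  30. access E: HIT, count now 2. Cache: [E(c=2) H(c=4)]
Total: 5 hits, 25 misses, 23 evictions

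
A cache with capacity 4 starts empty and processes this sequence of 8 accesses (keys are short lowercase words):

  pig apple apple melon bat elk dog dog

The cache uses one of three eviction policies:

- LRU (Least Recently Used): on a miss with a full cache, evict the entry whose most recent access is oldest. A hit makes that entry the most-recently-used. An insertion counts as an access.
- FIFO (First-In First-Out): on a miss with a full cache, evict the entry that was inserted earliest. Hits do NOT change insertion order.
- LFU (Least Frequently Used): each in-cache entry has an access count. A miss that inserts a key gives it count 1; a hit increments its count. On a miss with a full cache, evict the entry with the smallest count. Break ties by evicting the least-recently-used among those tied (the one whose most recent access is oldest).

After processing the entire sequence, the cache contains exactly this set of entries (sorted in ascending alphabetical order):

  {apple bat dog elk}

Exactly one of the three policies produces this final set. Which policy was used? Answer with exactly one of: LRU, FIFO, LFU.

Answer: LFU

Derivation:
Simulating under each policy and comparing final sets:
  LRU: final set = {bat dog elk melon} -> differs
  FIFO: final set = {bat dog elk melon} -> differs
  LFU: final set = {apple bat dog elk} -> MATCHES target
Only LFU produces the target set.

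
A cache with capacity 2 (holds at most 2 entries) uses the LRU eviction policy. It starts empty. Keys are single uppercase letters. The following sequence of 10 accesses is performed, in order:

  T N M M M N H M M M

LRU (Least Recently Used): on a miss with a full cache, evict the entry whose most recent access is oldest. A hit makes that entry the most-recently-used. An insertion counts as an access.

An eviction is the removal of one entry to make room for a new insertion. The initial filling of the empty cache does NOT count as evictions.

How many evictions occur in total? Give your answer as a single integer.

LRU simulation (capacity=2):
  1. access T: MISS. Cache (LRU->MRU): [T]
  2. access N: MISS. Cache (LRU->MRU): [T N]
  3. access M: MISS, evict T. Cache (LRU->MRU): [N M]
  4. access M: HIT. Cache (LRU->MRU): [N M]
  5. access M: HIT. Cache (LRU->MRU): [N M]
  6. access N: HIT. Cache (LRU->MRU): [M N]
  7. access H: MISS, evict M. Cache (LRU->MRU): [N H]
  8. access M: MISS, evict N. Cache (LRU->MRU): [H M]
  9. access M: HIT. Cache (LRU->MRU): [H M]
  10. access M: HIT. Cache (LRU->MRU): [H M]
Total: 5 hits, 5 misses, 3 evictions

Answer: 3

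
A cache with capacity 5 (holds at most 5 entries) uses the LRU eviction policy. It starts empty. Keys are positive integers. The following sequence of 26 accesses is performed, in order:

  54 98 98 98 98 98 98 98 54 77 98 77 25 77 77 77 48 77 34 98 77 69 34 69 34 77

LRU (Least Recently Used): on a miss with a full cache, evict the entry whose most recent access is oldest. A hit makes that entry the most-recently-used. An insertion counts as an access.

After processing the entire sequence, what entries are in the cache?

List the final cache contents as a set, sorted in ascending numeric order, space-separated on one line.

LRU simulation (capacity=5):
  1. access 54: MISS. Cache (LRU->MRU): [54]
  2. access 98: MISS. Cache (LRU->MRU): [54 98]
  3. access 98: HIT. Cache (LRU->MRU): [54 98]
  4. access 98: HIT. Cache (LRU->MRU): [54 98]
  5. access 98: HIT. Cache (LRU->MRU): [54 98]
  6. access 98: HIT. Cache (LRU->MRU): [54 98]
  7. access 98: HIT. Cache (LRU->MRU): [54 98]
  8. access 98: HIT. Cache (LRU->MRU): [54 98]
  9. access 54: HIT. Cache (LRU->MRU): [98 54]
  10. access 77: MISS. Cache (LRU->MRU): [98 54 77]
  11. access 98: HIT. Cache (LRU->MRU): [54 77 98]
  12. access 77: HIT. Cache (LRU->MRU): [54 98 77]
  13. access 25: MISS. Cache (LRU->MRU): [54 98 77 25]
  14. access 77: HIT. Cache (LRU->MRU): [54 98 25 77]
  15. access 77: HIT. Cache (LRU->MRU): [54 98 25 77]
  16. access 77: HIT. Cache (LRU->MRU): [54 98 25 77]
  17. access 48: MISS. Cache (LRU->MRU): [54 98 25 77 48]
  18. access 77: HIT. Cache (LRU->MRU): [54 98 25 48 77]
  19. access 34: MISS, evict 54. Cache (LRU->MRU): [98 25 48 77 34]
  20. access 98: HIT. Cache (LRU->MRU): [25 48 77 34 98]
  21. access 77: HIT. Cache (LRU->MRU): [25 48 34 98 77]
  22. access 69: MISS, evict 25. Cache (LRU->MRU): [48 34 98 77 69]
  23. access 34: HIT. Cache (LRU->MRU): [48 98 77 69 34]
  24. access 69: HIT. Cache (LRU->MRU): [48 98 77 34 69]
  25. access 34: HIT. Cache (LRU->MRU): [48 98 77 69 34]
  26. access 77: HIT. Cache (LRU->MRU): [48 98 69 34 77]
Total: 19 hits, 7 misses, 2 evictions

Answer: 34 48 69 77 98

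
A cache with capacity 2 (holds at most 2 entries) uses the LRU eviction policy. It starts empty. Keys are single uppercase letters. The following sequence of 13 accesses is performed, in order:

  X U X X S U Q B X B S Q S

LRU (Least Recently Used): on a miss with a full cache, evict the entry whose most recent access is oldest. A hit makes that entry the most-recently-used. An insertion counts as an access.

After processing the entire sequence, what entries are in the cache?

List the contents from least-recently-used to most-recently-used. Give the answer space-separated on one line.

Answer: Q S

Derivation:
LRU simulation (capacity=2):
  1. access X: MISS. Cache (LRU->MRU): [X]
  2. access U: MISS. Cache (LRU->MRU): [X U]
  3. access X: HIT. Cache (LRU->MRU): [U X]
  4. access X: HIT. Cache (LRU->MRU): [U X]
  5. access S: MISS, evict U. Cache (LRU->MRU): [X S]
  6. access U: MISS, evict X. Cache (LRU->MRU): [S U]
  7. access Q: MISS, evict S. Cache (LRU->MRU): [U Q]
  8. access B: MISS, evict U. Cache (LRU->MRU): [Q B]
  9. access X: MISS, evict Q. Cache (LRU->MRU): [B X]
  10. access B: HIT. Cache (LRU->MRU): [X B]
  11. access S: MISS, evict X. Cache (LRU->MRU): [B S]
  12. access Q: MISS, evict B. Cache (LRU->MRU): [S Q]
  13. access S: HIT. Cache (LRU->MRU): [Q S]
Total: 4 hits, 9 misses, 7 evictions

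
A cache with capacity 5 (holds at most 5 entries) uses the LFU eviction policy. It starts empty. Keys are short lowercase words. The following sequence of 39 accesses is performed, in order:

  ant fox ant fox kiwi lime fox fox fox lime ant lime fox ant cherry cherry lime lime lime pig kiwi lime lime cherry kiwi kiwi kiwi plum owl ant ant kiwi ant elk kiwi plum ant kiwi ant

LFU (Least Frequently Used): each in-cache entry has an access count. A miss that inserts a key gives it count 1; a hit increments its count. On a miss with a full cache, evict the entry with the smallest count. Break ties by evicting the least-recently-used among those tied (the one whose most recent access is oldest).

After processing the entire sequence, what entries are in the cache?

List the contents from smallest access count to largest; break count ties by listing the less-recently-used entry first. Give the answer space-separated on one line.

Answer: plum fox kiwi lime ant

Derivation:
LFU simulation (capacity=5):
  1. access ant: MISS. Cache: [ant(c=1)]
  2. access fox: MISS. Cache: [ant(c=1) fox(c=1)]
  3. access ant: HIT, count now 2. Cache: [fox(c=1) ant(c=2)]
  4. access fox: HIT, count now 2. Cache: [ant(c=2) fox(c=2)]
  5. access kiwi: MISS. Cache: [kiwi(c=1) ant(c=2) fox(c=2)]
  6. access lime: MISS. Cache: [kiwi(c=1) lime(c=1) ant(c=2) fox(c=2)]
  7. access fox: HIT, count now 3. Cache: [kiwi(c=1) lime(c=1) ant(c=2) fox(c=3)]
  8. access fox: HIT, count now 4. Cache: [kiwi(c=1) lime(c=1) ant(c=2) fox(c=4)]
  9. access fox: HIT, count now 5. Cache: [kiwi(c=1) lime(c=1) ant(c=2) fox(c=5)]
  10. access lime: HIT, count now 2. Cache: [kiwi(c=1) ant(c=2) lime(c=2) fox(c=5)]
  11. access ant: HIT, count now 3. Cache: [kiwi(c=1) lime(c=2) ant(c=3) fox(c=5)]
  12. access lime: HIT, count now 3. Cache: [kiwi(c=1) ant(c=3) lime(c=3) fox(c=5)]
  13. access fox: HIT, count now 6. Cache: [kiwi(c=1) ant(c=3) lime(c=3) fox(c=6)]
  14. access ant: HIT, count now 4. Cache: [kiwi(c=1) lime(c=3) ant(c=4) fox(c=6)]
  15. access cherry: MISS. Cache: [kiwi(c=1) cherry(c=1) lime(c=3) ant(c=4) fox(c=6)]
  16. access cherry: HIT, count now 2. Cache: [kiwi(c=1) cherry(c=2) lime(c=3) ant(c=4) fox(c=6)]
  17. access lime: HIT, count now 4. Cache: [kiwi(c=1) cherry(c=2) ant(c=4) lime(c=4) fox(c=6)]
  18. access lime: HIT, count now 5. Cache: [kiwi(c=1) cherry(c=2) ant(c=4) lime(c=5) fox(c=6)]
  19. access lime: HIT, count now 6. Cache: [kiwi(c=1) cherry(c=2) ant(c=4) fox(c=6) lime(c=6)]
  20. access pig: MISS, evict kiwi(c=1). Cache: [pig(c=1) cherry(c=2) ant(c=4) fox(c=6) lime(c=6)]
  21. access kiwi: MISS, evict pig(c=1). Cache: [kiwi(c=1) cherry(c=2) ant(c=4) fox(c=6) lime(c=6)]
  22. access lime: HIT, count now 7. Cache: [kiwi(c=1) cherry(c=2) ant(c=4) fox(c=6) lime(c=7)]
  23. access lime: HIT, count now 8. Cache: [kiwi(c=1) cherry(c=2) ant(c=4) fox(c=6) lime(c=8)]
  24. access cherry: HIT, count now 3. Cache: [kiwi(c=1) cherry(c=3) ant(c=4) fox(c=6) lime(c=8)]
  25. access kiwi: HIT, count now 2. Cache: [kiwi(c=2) cherry(c=3) ant(c=4) fox(c=6) lime(c=8)]
  26. access kiwi: HIT, count now 3. Cache: [cherry(c=3) kiwi(c=3) ant(c=4) fox(c=6) lime(c=8)]
  27. access kiwi: HIT, count now 4. Cache: [cherry(c=3) ant(c=4) kiwi(c=4) fox(c=6) lime(c=8)]
  28. access plum: MISS, evict cherry(c=3). Cache: [plum(c=1) ant(c=4) kiwi(c=4) fox(c=6) lime(c=8)]
  29. access owl: MISS, evict plum(c=1). Cache: [owl(c=1) ant(c=4) kiwi(c=4) fox(c=6) lime(c=8)]
  30. access ant: HIT, count now 5. Cache: [owl(c=1) kiwi(c=4) ant(c=5) fox(c=6) lime(c=8)]
  31. access ant: HIT, count now 6. Cache: [owl(c=1) kiwi(c=4) fox(c=6) ant(c=6) lime(c=8)]
  32. access kiwi: HIT, count now 5. Cache: [owl(c=1) kiwi(c=5) fox(c=6) ant(c=6) lime(c=8)]
  33. access ant: HIT, count now 7. Cache: [owl(c=1) kiwi(c=5) fox(c=6) ant(c=7) lime(c=8)]
  34. access elk: MISS, evict owl(c=1). Cache: [elk(c=1) kiwi(c=5) fox(c=6) ant(c=7) lime(c=8)]
  35. access kiwi: HIT, count now 6. Cache: [elk(c=1) fox(c=6) kiwi(c=6) ant(c=7) lime(c=8)]
  36. access plum: MISS, evict elk(c=1). Cache: [plum(c=1) fox(c=6) kiwi(c=6) ant(c=7) lime(c=8)]
  37. access ant: HIT, count now 8. Cache: [plum(c=1) fox(c=6) kiwi(c=6) lime(c=8) ant(c=8)]
  38. access kiwi: HIT, count now 7. Cache: [plum(c=1) fox(c=6) kiwi(c=7) lime(c=8) ant(c=8)]
  39. access ant: HIT, count now 9. Cache: [plum(c=1) fox(c=6) kiwi(c=7) lime(c=8) ant(c=9)]
Total: 28 hits, 11 misses, 6 evictions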